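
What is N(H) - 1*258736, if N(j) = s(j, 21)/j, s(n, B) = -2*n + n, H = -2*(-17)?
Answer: -258737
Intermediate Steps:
H = 34
s(n, B) = -n
N(j) = -1 (N(j) = (-j)/j = -1)
N(H) - 1*258736 = -1 - 1*258736 = -1 - 258736 = -258737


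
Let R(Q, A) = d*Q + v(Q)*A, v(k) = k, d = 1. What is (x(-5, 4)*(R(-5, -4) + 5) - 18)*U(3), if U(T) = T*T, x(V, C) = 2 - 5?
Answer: -702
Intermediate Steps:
x(V, C) = -3
R(Q, A) = Q + A*Q (R(Q, A) = 1*Q + Q*A = Q + A*Q)
U(T) = T²
(x(-5, 4)*(R(-5, -4) + 5) - 18)*U(3) = (-3*(-5*(1 - 4) + 5) - 18)*3² = (-3*(-5*(-3) + 5) - 18)*9 = (-3*(15 + 5) - 18)*9 = (-3*20 - 18)*9 = (-60 - 18)*9 = -78*9 = -702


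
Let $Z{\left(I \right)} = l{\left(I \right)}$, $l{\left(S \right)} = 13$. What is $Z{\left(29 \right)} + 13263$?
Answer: $13276$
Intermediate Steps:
$Z{\left(I \right)} = 13$
$Z{\left(29 \right)} + 13263 = 13 + 13263 = 13276$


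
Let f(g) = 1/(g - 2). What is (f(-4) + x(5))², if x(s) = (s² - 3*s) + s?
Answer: 7921/36 ≈ 220.03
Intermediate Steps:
x(s) = s² - 2*s
f(g) = 1/(-2 + g)
(f(-4) + x(5))² = (1/(-2 - 4) + 5*(-2 + 5))² = (1/(-6) + 5*3)² = (-⅙ + 15)² = (89/6)² = 7921/36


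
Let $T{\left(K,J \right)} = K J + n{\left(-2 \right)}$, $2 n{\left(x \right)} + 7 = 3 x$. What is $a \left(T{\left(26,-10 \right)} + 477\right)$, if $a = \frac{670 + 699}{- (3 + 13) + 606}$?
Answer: $\frac{576349}{1180} \approx 488.43$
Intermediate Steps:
$n{\left(x \right)} = - \frac{7}{2} + \frac{3 x}{2}$
$T{\left(K,J \right)} = - \frac{13}{2} + J K$ ($T{\left(K,J \right)} = K J + \left(- \frac{7}{2} + \frac{3}{2} \left(-2\right)\right) = J K - \frac{13}{2} = - \frac{13}{2} + J K$)
$a = \frac{1369}{590}$ ($a = \frac{1369}{\left(-1\right) 16 + 606} = \frac{1369}{-16 + 606} = \frac{1369}{590} \approx 2.3203$)
$a \left(T{\left(26,-10 \right)} + 477\right) = \frac{1369 \left(\left(- \frac{13}{2} - 260\right) + 477\right)}{590} = \frac{1369 \left(- \frac{533}{2} + 477\right)}{590} = \frac{1369}{590} \cdot \frac{421}{2} = \frac{576349}{1180}$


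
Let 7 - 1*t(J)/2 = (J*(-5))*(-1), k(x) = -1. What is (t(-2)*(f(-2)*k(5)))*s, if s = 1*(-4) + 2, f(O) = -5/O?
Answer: 170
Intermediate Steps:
t(J) = 14 - 10*J (t(J) = 14 - 2*J*(-5)*(-1) = 14 - 2*(-5*J)*(-1) = 14 - 10*J)
s = -2 (s = -4 + 2 = -2)
(t(-2)*(f(-2)*k(5)))*s = ((14 - 10*(-2))*(-5/(-2)*(-1)))*(-2) = ((14 + 20)*(-5*(-1/2)*(-1)))*(-2) = (34*((5/2)*(-1)))*(-2) = (34*(-5/2))*(-2) = -85*(-2) = 170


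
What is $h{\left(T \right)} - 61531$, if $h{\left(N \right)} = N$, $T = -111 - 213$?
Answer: $-61855$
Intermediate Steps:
$T = -324$ ($T = -111 - 213 = -324$)
$h{\left(T \right)} - 61531 = -324 - 61531 = -61855$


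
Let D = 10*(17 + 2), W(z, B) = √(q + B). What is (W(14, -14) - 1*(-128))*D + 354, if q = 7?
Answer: 24674 + 190*I*√7 ≈ 24674.0 + 502.69*I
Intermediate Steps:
W(z, B) = √(7 + B)
D = 190 (D = 10*19 = 190)
(W(14, -14) - 1*(-128))*D + 354 = (√(7 - 14) - 1*(-128))*190 + 354 = (√(-7) + 128)*190 + 354 = (I*√7 + 128)*190 + 354 = (128 + I*√7)*190 + 354 = (24320 + 190*I*√7) + 354 = 24674 + 190*I*√7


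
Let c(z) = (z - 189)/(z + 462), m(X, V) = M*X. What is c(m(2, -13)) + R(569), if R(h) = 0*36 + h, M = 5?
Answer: 268389/472 ≈ 568.62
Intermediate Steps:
m(X, V) = 5*X
R(h) = h (R(h) = 0 + h = h)
c(z) = (-189 + z)/(462 + z)
c(m(2, -13)) + R(569) = (-189 + 5*2)/(462 + 5*2) + 569 = (-189 + 10)/(462 + 10) + 569 = -179/472 + 569 = 268389/472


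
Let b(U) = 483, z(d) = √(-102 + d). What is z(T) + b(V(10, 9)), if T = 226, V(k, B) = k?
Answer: 483 + 2*√31 ≈ 494.14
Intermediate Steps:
z(T) + b(V(10, 9)) = √(-102 + 226) + 483 = √124 + 483 = 2*√31 + 483 = 483 + 2*√31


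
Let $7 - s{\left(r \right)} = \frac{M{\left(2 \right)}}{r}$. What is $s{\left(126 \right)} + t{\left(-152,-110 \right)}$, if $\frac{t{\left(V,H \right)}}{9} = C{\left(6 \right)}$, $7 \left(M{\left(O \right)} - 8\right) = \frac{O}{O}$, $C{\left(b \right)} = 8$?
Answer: $\frac{23207}{294} \approx 78.935$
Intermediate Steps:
$M{\left(O \right)} = \frac{57}{7}$ ($M{\left(O \right)} = 8 + \frac{O \frac{1}{O}}{7} = 8 + \frac{1}{7} \cdot 1 = 8 + \frac{1}{7} = \frac{57}{7}$)
$t{\left(V,H \right)} = 72$ ($t{\left(V,H \right)} = 9 \cdot 8 = 72$)
$s{\left(r \right)} = 7 - \frac{57}{7 r}$
$s{\left(126 \right)} + t{\left(-152,-110 \right)} = \left(7 - \frac{57}{7 \cdot 126}\right) + 72 = \left(7 - \frac{19}{294}\right) + 72 = \frac{2039}{294} + 72 = \frac{23207}{294}$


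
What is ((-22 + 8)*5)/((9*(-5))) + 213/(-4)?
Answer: -1861/36 ≈ -51.694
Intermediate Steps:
((-22 + 8)*5)/((9*(-5))) + 213/(-4) = -14*5/(-45) + 213*(-¼) = -70*(-1/45) - 213/4 = 14/9 - 213/4 = -1861/36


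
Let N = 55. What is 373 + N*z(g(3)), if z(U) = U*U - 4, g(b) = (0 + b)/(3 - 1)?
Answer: 1107/4 ≈ 276.75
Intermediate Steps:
g(b) = b/2
z(U) = -4 + U² (z(U) = U² - 4 = -4 + U²)
373 + N*z(g(3)) = 373 + 55*(-4 + ((½)*3)²) = 373 + 55*(-4 + (3/2)²) = 373 + 55*(-4 + 9/4) = 373 + 55*(-7/4) = 373 - 385/4 = 1107/4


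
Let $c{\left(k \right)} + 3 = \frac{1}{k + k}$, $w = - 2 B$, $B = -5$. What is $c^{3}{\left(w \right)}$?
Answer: $- \frac{205379}{8000} \approx -25.672$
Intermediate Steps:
$w = 10$ ($w = \left(-2\right) \left(-5\right) = 10$)
$c{\left(k \right)} = -3 + \frac{1}{2 k}$ ($c{\left(k \right)} = -3 + \frac{1}{k + k} = -3 + \frac{1}{2 k}$)
$c^{3}{\left(w \right)} = \left(-3 + \frac{1}{2 \cdot 10}\right)^{3} = \left(-3 + \frac{1}{2} \cdot \frac{1}{10}\right)^{3} = \left(-3 + \frac{1}{20}\right)^{3} = \left(- \frac{59}{20}\right)^{3} = - \frac{205379}{8000}$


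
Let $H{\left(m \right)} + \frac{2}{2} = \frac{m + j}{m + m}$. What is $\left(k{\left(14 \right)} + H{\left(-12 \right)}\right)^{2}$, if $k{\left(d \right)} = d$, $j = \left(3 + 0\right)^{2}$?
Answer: $\frac{11025}{64} \approx 172.27$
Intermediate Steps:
$j = 9$ ($j = 3^{2} = 9$)
$H{\left(m \right)} = -1 + \frac{9 + m}{2 m}$ ($H{\left(m \right)} = -1 + \frac{m + 9}{m + m} = -1 + \frac{9 + m}{2 m}$)
$\left(k{\left(14 \right)} + H{\left(-12 \right)}\right)^{2} = \left(14 + \frac{9 - -12}{2 \left(-12\right)}\right)^{2} = \left(14 + \frac{1}{2} \left(- \frac{1}{12}\right) \left(9 + 12\right)\right)^{2} = \left(14 + \frac{1}{2} \left(- \frac{1}{12}\right) 21\right)^{2} = \left(14 - \frac{7}{8}\right)^{2} = \left(\frac{105}{8}\right)^{2} = \frac{11025}{64}$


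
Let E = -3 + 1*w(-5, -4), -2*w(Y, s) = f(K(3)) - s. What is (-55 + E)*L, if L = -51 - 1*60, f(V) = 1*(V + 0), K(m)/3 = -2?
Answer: 6327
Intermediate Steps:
K(m) = -6 (K(m) = 3*(-2) = -6)
f(V) = V (f(V) = 1*V = V)
w(Y, s) = 3 + s/2 (w(Y, s) = -(-6 - s)/2 = 3 + s/2)
L = -111 (L = -51 - 60 = -111)
E = -2 (E = -3 + 1*(3 + (½)*(-4)) = -3 + 1*(3 - 2) = -3 + 1*1 = -3 + 1 = -2)
(-55 + E)*L = (-55 - 2)*(-111) = -57*(-111) = 6327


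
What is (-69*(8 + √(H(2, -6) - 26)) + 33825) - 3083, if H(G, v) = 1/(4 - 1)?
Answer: 30190 - 23*I*√231 ≈ 30190.0 - 349.57*I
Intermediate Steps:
H(G, v) = ⅓ (H(G, v) = 1/3 = ⅓)
(-69*(8 + √(H(2, -6) - 26)) + 33825) - 3083 = (-69*(8 + √(⅓ - 26)) + 33825) - 3083 = (-69*(8 + √(-77/3)) + 33825) - 3083 = (-69*(8 + I*√231/3) + 33825) - 3083 = ((-552 - 23*I*√231) + 33825) - 3083 = (33273 - 23*I*√231) - 3083 = 30190 - 23*I*√231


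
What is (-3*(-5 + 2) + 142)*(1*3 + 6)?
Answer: 1359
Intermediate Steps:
(-3*(-5 + 2) + 142)*(1*3 + 6) = (-3*(-3) + 142)*(3 + 6) = (9 + 142)*9 = 151*9 = 1359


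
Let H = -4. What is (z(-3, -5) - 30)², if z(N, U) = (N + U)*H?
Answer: 4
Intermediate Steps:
z(N, U) = -4*N - 4*U (z(N, U) = (N + U)*(-4) = -4*N - 4*U)
(z(-3, -5) - 30)² = ((-4*(-3) - 4*(-5)) - 30)² = ((12 + 20) - 30)² = (32 - 30)² = 2² = 4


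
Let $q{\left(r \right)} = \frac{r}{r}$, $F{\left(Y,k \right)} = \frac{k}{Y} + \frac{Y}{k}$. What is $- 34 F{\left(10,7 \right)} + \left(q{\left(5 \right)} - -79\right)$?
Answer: $\frac{267}{35} \approx 7.6286$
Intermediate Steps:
$F{\left(Y,k \right)} = \frac{Y}{k} + \frac{k}{Y}$
$q{\left(r \right)} = 1$
$- 34 F{\left(10,7 \right)} + \left(q{\left(5 \right)} - -79\right) = - 34 \left(\frac{10}{7} + \frac{7}{10}\right) + \left(1 - -79\right) = - 34 \left(10 \cdot \frac{1}{7} + 7 \cdot \frac{1}{10}\right) + \left(1 + 79\right) = - 34 \left(\frac{10}{7} + \frac{7}{10}\right) + 80 = \left(-34\right) \frac{149}{70} + 80 = - \frac{2533}{35} + 80 = \frac{267}{35}$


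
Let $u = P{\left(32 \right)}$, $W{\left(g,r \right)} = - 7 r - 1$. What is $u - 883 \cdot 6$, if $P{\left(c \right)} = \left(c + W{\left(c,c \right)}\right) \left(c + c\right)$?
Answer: $-17650$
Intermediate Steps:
$W{\left(g,r \right)} = -1 - 7 r$
$P{\left(c \right)} = 2 c \left(-1 - 6 c\right)$ ($P{\left(c \right)} = \left(c - \left(1 + 7 c\right)\right) \left(c + c\right) = \left(-1 - 6 c\right) 2 c = 2 c \left(-1 - 6 c\right)$)
$u = -12352$ ($u = \left(-2\right) 32 \left(1 + 6 \cdot 32\right) = \left(-2\right) 32 \left(1 + 192\right) = \left(-2\right) 32 \cdot 193 = -12352$)
$u - 883 \cdot 6 = -12352 - 883 \cdot 6 = -12352 - 5298 = -17650$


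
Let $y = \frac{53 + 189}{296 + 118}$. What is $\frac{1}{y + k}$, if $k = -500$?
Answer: $- \frac{207}{103379} \approx -0.0020023$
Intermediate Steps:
$y = \frac{121}{207}$ ($y = \frac{242}{414} = 242 \cdot \frac{1}{414} = \frac{121}{207} \approx 0.58454$)
$\frac{1}{y + k} = \frac{1}{\frac{121}{207} - 500} = \frac{1}{- \frac{103379}{207}} = - \frac{207}{103379}$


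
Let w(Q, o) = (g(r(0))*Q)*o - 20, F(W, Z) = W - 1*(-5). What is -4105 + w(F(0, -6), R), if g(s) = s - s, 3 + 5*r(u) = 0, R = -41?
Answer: -4125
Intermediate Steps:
r(u) = -⅗ (r(u) = -⅗ + (⅕)*0 = -⅗ + 0 = -⅗)
g(s) = 0
F(W, Z) = 5 + W (F(W, Z) = W + 5 = 5 + W)
w(Q, o) = -20 (w(Q, o) = (0*Q)*o - 20 = 0*o - 20 = 0 - 20 = -20)
-4105 + w(F(0, -6), R) = -4105 - 20 = -4125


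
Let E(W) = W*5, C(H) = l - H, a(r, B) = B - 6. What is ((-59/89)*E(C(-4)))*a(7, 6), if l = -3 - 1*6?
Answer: 0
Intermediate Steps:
l = -9 (l = -3 - 6 = -9)
a(r, B) = -6 + B
C(H) = -9 - H
E(W) = 5*W
((-59/89)*E(C(-4)))*a(7, 6) = ((-59/89)*(5*(-9 - 1*(-4))))*(-6 + 6) = ((-59*1/89)*(5*(-9 + 4)))*0 = -295*(-5)/89*0 = -59/89*(-25)*0 = (1475/89)*0 = 0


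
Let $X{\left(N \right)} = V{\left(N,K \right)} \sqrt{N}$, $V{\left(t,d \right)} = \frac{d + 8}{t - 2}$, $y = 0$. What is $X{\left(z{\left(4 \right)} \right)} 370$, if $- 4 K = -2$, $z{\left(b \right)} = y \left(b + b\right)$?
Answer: $0$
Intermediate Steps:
$z{\left(b \right)} = 0$ ($z{\left(b \right)} = 0 \left(b + b\right) = 0 \cdot 2 b = 0$)
$K = \frac{1}{2}$ ($K = \left(- \frac{1}{4}\right) \left(-2\right) = \frac{1}{2} \approx 0.5$)
$V{\left(t,d \right)} = \frac{8 + d}{-2 + t}$
$X{\left(N \right)} = \frac{17 \sqrt{N}}{2 \left(-2 + N\right)}$ ($X{\left(N \right)} = \frac{8 + \frac{1}{2}}{-2 + N} \sqrt{N} = \frac{1}{-2 + N} \frac{17}{2} \sqrt{N} = \frac{17}{2 \left(-2 + N\right)} \sqrt{N} = \frac{17 \sqrt{N}}{2 \left(-2 + N\right)}$)
$X{\left(z{\left(4 \right)} \right)} 370 = \frac{17 \sqrt{0}}{2 \left(-2 + 0\right)} 370 = \frac{17}{2} \cdot 0 \frac{1}{-2} \cdot 370 = \frac{17}{2} \cdot 0 \left(- \frac{1}{2}\right) 370 = 0 \cdot 370 = 0$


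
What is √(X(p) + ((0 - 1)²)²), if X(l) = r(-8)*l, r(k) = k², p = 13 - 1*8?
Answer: √321 ≈ 17.916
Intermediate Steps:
p = 5 (p = 13 - 8 = 5)
X(l) = 64*l (X(l) = (-8)²*l = 64*l)
√(X(p) + ((0 - 1)²)²) = √(64*5 + ((0 - 1)²)²) = √(320 + ((-1)²)²) = √(320 + 1²) = √(320 + 1) = √321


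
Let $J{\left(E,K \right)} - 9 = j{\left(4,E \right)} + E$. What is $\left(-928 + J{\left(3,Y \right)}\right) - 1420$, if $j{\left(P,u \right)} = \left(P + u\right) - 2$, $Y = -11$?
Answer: $-2331$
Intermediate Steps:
$j{\left(P,u \right)} = -2 + P + u$
$J{\left(E,K \right)} = 11 + 2 E$ ($J{\left(E,K \right)} = 9 + \left(\left(-2 + 4 + E\right) + E\right) = 9 + \left(\left(2 + E\right) + E\right) = 9 + \left(2 + 2 E\right) = 11 + 2 E$)
$\left(-928 + J{\left(3,Y \right)}\right) - 1420 = \left(-928 + \left(11 + 2 \cdot 3\right)\right) - 1420 = \left(-928 + \left(11 + 6\right)\right) - 1420 = \left(-928 + 17\right) - 1420 = -911 - 1420 = -2331$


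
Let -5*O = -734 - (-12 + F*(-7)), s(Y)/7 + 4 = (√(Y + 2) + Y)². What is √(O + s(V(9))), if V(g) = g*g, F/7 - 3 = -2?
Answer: 3*√(129485 + 3150*√83)/5 ≈ 238.63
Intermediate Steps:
F = 7 (F = 21 + 7*(-2) = 21 - 14 = 7)
V(g) = g²
s(Y) = -28 + 7*(Y + √(2 + Y))² (s(Y) = -28 + 7*(√(Y + 2) + Y)² = -28 + 7*(√(2 + Y) + Y)² = -28 + 7*(Y + √(2 + Y))²)
O = 673/5 (O = -(-734 - (-12 + 7*(-7)))/5 = -(-734 - (-12 - 49))/5 = -(-734 - 1*(-61))/5 = -(-734 + 61)/5 = -⅕*(-673) = 673/5 ≈ 134.60)
√(O + s(V(9))) = √(673/5 + (-28 + 7*(9² + √(2 + 9²))²)) = √(673/5 + (-28 + 7*(81 + √(2 + 81))²)) = √(673/5 + (-28 + 7*(81 + √83)²)) = √(533/5 + 7*(81 + √83)²)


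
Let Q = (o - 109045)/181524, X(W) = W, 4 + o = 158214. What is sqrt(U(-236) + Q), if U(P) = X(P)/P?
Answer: sqrt(10468897509)/90762 ≈ 1.1273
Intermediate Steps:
o = 158210 (o = -4 + 158214 = 158210)
Q = 49165/181524 (Q = (158210 - 109045)/181524 = 49165*(1/181524) = 49165/181524 ≈ 0.27085)
U(P) = 1 (U(P) = P/P = 1)
sqrt(U(-236) + Q) = sqrt(1 + 49165/181524) = sqrt(230689/181524) = sqrt(10468897509)/90762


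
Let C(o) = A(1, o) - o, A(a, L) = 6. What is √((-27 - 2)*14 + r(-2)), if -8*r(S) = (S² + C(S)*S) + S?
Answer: 7*I*√33/2 ≈ 20.106*I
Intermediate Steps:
C(o) = 6 - o
r(S) = -S/8 - S²/8 - S*(6 - S)/8 (r(S) = -((S² + (6 - S)*S) + S)/8 = -((S² + S*(6 - S)) + S)/8 = -(S + S² + S*(6 - S))/8 = -S/8 - S²/8 - S*(6 - S)/8)
√((-27 - 2)*14 + r(-2)) = √((-27 - 2)*14 - 7/8*(-2)) = √(-29*14 + 7/4) = √(-406 + 7/4) = √(-1617/4) = 7*I*√33/2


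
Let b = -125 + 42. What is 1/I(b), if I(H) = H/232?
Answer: -232/83 ≈ -2.7952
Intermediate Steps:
b = -83
I(H) = H/232 (I(H) = H*(1/232) = H/232)
1/I(b) = 1/((1/232)*(-83)) = 1/(-83/232) = -232/83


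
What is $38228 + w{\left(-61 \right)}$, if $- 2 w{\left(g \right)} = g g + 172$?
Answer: $\frac{72563}{2} \approx 36282.0$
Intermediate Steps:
$w{\left(g \right)} = -86 - \frac{g^{2}}{2}$ ($w{\left(g \right)} = - \frac{g g + 172}{2} = - \frac{g^{2} + 172}{2} = - \frac{172 + g^{2}}{2} = -86 - \frac{g^{2}}{2}$)
$38228 + w{\left(-61 \right)} = 38228 - \left(86 + \frac{\left(-61\right)^{2}}{2}\right) = 38228 - \frac{3893}{2} = \frac{72563}{2}$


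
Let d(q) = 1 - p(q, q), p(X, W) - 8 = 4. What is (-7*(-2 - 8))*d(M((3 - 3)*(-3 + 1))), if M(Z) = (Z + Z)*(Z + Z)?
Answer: -770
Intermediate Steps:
p(X, W) = 12 (p(X, W) = 8 + 4 = 12)
M(Z) = 4*Z² (M(Z) = (2*Z)*(2*Z) = 4*Z²)
d(q) = -11 (d(q) = 1 - 1*12 = 1 - 12 = -11)
(-7*(-2 - 8))*d(M((3 - 3)*(-3 + 1))) = -7*(-2 - 8)*(-11) = -7*(-10)*(-11) = 70*(-11) = -770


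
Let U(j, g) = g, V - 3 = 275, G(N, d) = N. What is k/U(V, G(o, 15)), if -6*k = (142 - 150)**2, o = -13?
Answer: 32/39 ≈ 0.82051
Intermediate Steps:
V = 278 (V = 3 + 275 = 278)
k = -32/3 (k = -(142 - 150)**2/6 = -1/6*(-8)**2 = -1/6*64 = -32/3 ≈ -10.667)
k/U(V, G(o, 15)) = -32/3/(-13) = -32/3*(-1/13) = 32/39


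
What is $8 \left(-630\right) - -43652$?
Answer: $38612$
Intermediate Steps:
$8 \left(-630\right) - -43652 = -5040 + 43652 = 38612$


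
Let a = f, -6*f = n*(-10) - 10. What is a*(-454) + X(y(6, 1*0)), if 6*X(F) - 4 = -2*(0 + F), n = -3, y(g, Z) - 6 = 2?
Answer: 4534/3 ≈ 1511.3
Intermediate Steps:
y(g, Z) = 8 (y(g, Z) = 6 + 2 = 8)
X(F) = ⅔ - F/3 (X(F) = ⅔ + (-2*(0 + F))/6 = ⅔ + (-2*F)/6 = ⅔ - F/3)
f = -10/3 (f = -(-3*(-10) - 10)/6 = -(30 - 10)/6 = -⅙*20 = -10/3 ≈ -3.3333)
a = -10/3 ≈ -3.3333
a*(-454) + X(y(6, 1*0)) = -10/3*(-454) + (⅔ - ⅓*8) = 4540/3 + (⅔ - 8/3) = 4540/3 - 2 = 4534/3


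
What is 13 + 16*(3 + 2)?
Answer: 93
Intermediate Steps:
13 + 16*(3 + 2) = 13 + 16*5 = 13 + 80 = 93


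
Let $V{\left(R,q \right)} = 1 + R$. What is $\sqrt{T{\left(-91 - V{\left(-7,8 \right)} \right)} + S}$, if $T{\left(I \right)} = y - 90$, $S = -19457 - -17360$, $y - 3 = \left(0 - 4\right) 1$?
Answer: $2 i \sqrt{547} \approx 46.776 i$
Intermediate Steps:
$y = -1$ ($y = 3 + \left(0 - 4\right) 1 = 3 - 4 = -1$)
$S = -2097$ ($S = -19457 + 17360 = -2097$)
$T{\left(I \right)} = -91$ ($T{\left(I \right)} = -1 - 90 = -91$)
$\sqrt{T{\left(-91 - V{\left(-7,8 \right)} \right)} + S} = \sqrt{-91 - 2097} = \sqrt{-2188} = 2 i \sqrt{547}$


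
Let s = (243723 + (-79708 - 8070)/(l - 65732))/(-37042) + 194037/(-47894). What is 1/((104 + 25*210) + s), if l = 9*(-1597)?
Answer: 35528360810635/189841139885627112 ≈ 0.00018715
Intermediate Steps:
l = -14373
s = -377703894512678/35528360810635 (s = (243723 + (-79708 - 8070)/(-14373 - 65732))/(-37042) + 194037/(-47894) = (243723 - 87778/(-80105))*(-1/37042) + 194037*(-1/47894) = (243723 - 87778*(-1/80105))*(-1/37042) - 194037/47894 = (243723 + 87778/80105)*(-1/37042) - 194037/47894 = (19523518693/80105)*(-1/37042) - 194037/47894 = -19523518693/2967249410 - 194037/47894 = -377703894512678/35528360810635 ≈ -10.631)
1/((104 + 25*210) + s) = 1/((104 + 25*210) - 377703894512678/35528360810635) = 1/((104 + 5250) - 377703894512678/35528360810635) = 1/(5354 - 377703894512678/35528360810635) = 1/(189841139885627112/35528360810635) = 35528360810635/189841139885627112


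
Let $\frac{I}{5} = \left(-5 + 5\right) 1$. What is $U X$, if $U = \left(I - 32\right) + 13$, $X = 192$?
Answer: $-3648$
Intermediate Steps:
$I = 0$ ($I = 5 \left(-5 + 5\right) 1 = 5 \cdot 0 \cdot 1 = 5 \cdot 0 = 0$)
$U = -19$ ($U = \left(0 - 32\right) + 13 = -32 + 13 = -19$)
$U X = \left(-19\right) 192 = -3648$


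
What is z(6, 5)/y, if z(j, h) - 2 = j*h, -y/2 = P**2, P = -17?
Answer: -16/289 ≈ -0.055363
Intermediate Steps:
y = -578 (y = -2*(-17)**2 = -2*289 = -578)
z(j, h) = 2 + h*j (z(j, h) = 2 + j*h = 2 + h*j)
z(6, 5)/y = (2 + 5*6)/(-578) = (2 + 30)*(-1/578) = 32*(-1/578) = -16/289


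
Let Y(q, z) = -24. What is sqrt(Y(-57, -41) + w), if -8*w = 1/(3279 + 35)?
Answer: I*sqrt(1054330873)/6628 ≈ 4.899*I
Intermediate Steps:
w = -1/26512 (w = -1/(8*(3279 + 35)) = -1/8/3314 = -1/8*1/3314 = -1/26512 ≈ -3.7719e-5)
sqrt(Y(-57, -41) + w) = sqrt(-24 - 1/26512) = sqrt(-636289/26512) = I*sqrt(1054330873)/6628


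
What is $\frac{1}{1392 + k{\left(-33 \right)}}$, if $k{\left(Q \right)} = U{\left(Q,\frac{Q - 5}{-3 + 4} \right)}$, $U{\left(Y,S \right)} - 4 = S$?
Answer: $\frac{1}{1358} \approx 0.00073638$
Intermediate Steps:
$U{\left(Y,S \right)} = 4 + S$
$k{\left(Q \right)} = -1 + Q$ ($k{\left(Q \right)} = 4 + \frac{Q - 5}{-3 + 4} = 4 + \frac{-5 + Q}{1} = 4 + \left(-5 + Q\right) 1 = 4 + \left(-5 + Q\right) = -1 + Q$)
$\frac{1}{1392 + k{\left(-33 \right)}} = \frac{1}{1392 - 34} = \frac{1}{1358}$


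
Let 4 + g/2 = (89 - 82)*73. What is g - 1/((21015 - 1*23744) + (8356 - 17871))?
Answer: 12415417/12244 ≈ 1014.0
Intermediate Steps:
g = 1014 (g = -8 + 2*((89 - 82)*73) = -8 + 2*(7*73) = -8 + 2*511 = -8 + 1022 = 1014)
g - 1/((21015 - 1*23744) + (8356 - 17871)) = 1014 - 1/((21015 - 1*23744) + (8356 - 17871)) = 1014 - 1/((21015 - 23744) - 9515) = 1014 - 1/(-2729 - 9515) = 1014 - 1/(-12244) = 1014 - 1*(-1/12244) = 1014 + 1/12244 = 12415417/12244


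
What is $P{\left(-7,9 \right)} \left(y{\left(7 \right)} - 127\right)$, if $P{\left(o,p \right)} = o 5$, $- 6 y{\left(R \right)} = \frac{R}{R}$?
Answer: $\frac{26705}{6} \approx 4450.8$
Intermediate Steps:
$y{\left(R \right)} = - \frac{1}{6}$ ($y{\left(R \right)} = - \frac{R \frac{1}{R}}{6} = \left(- \frac{1}{6}\right) 1 = - \frac{1}{6}$)
$P{\left(o,p \right)} = 5 o$
$P{\left(-7,9 \right)} \left(y{\left(7 \right)} - 127\right) = 5 \left(-7\right) \left(- \frac{1}{6} - 127\right) = \left(-35\right) \left(- \frac{763}{6}\right) = \frac{26705}{6}$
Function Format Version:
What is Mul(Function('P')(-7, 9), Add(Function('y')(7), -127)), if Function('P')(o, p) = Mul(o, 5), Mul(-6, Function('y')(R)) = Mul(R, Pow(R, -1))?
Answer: Rational(26705, 6) ≈ 4450.8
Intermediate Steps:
Function('y')(R) = Rational(-1, 6) (Function('y')(R) = Mul(Rational(-1, 6), Mul(R, Pow(R, -1))) = Mul(Rational(-1, 6), 1) = Rational(-1, 6))
Function('P')(o, p) = Mul(5, o)
Mul(Function('P')(-7, 9), Add(Function('y')(7), -127)) = Mul(Mul(5, -7), Add(Rational(-1, 6), -127)) = Mul(-35, Rational(-763, 6)) = Rational(26705, 6)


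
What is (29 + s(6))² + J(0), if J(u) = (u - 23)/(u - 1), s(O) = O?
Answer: 1248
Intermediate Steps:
J(u) = (-23 + u)/(-1 + u)
(29 + s(6))² + J(0) = (29 + 6)² + (-23 + 0)/(-1 + 0) = 35² - 23/(-1) = 1225 - 1*(-23) = 1225 + 23 = 1248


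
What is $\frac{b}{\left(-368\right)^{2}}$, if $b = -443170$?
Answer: $- \frac{221585}{67712} \approx -3.2725$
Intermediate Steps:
$\frac{b}{\left(-368\right)^{2}} = - \frac{443170}{\left(-368\right)^{2}} = - \frac{443170}{135424} = \left(-443170\right) \frac{1}{135424} = - \frac{221585}{67712}$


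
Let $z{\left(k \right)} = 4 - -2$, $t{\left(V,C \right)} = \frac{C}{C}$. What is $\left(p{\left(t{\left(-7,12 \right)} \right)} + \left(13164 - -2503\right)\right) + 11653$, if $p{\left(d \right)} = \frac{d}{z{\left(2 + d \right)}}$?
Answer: $\frac{163921}{6} \approx 27320.0$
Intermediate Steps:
$t{\left(V,C \right)} = 1$
$z{\left(k \right)} = 6$ ($z{\left(k \right)} = 4 + 2 = 6$)
$p{\left(d \right)} = \frac{d}{6}$
$\left(p{\left(t{\left(-7,12 \right)} \right)} + \left(13164 - -2503\right)\right) + 11653 = \left(\frac{1}{6} \cdot 1 + \left(13164 - -2503\right)\right) + 11653 = \left(\frac{1}{6} + \left(13164 + 2503\right)\right) + 11653 = \left(\frac{1}{6} + 15667\right) + 11653 = \frac{94003}{6} + 11653 = \frac{163921}{6}$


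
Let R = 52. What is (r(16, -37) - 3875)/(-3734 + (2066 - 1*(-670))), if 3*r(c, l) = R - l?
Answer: 5768/1497 ≈ 3.8530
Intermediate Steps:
r(c, l) = 52/3 - l/3 (r(c, l) = (52 - l)/3 = 52/3 - l/3)
(r(16, -37) - 3875)/(-3734 + (2066 - 1*(-670))) = ((52/3 - ⅓*(-37)) - 3875)/(-3734 + (2066 - 1*(-670))) = ((52/3 + 37/3) - 3875)/(-3734 + (2066 + 670)) = (89/3 - 3875)/(-3734 + 2736) = -11536/3/(-998) = -11536/3*(-1/998) = 5768/1497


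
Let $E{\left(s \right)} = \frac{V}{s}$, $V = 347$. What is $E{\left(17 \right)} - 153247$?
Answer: $- \frac{2604852}{17} \approx -1.5323 \cdot 10^{5}$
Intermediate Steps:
$E{\left(s \right)} = \frac{347}{s}$
$E{\left(17 \right)} - 153247 = \frac{347}{17} - 153247 = - \frac{2604852}{17}$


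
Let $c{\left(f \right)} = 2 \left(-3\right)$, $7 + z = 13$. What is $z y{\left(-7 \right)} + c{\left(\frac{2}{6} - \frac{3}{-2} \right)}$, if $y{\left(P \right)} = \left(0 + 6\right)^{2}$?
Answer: $210$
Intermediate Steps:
$z = 6$ ($z = -7 + 13 = 6$)
$c{\left(f \right)} = -6$
$y{\left(P \right)} = 36$ ($y{\left(P \right)} = 6^{2} = 36$)
$z y{\left(-7 \right)} + c{\left(\frac{2}{6} - \frac{3}{-2} \right)} = 6 \cdot 36 - 6 = 216 - 6 = 210$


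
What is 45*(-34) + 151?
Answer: -1379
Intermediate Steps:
45*(-34) + 151 = -1530 + 151 = -1379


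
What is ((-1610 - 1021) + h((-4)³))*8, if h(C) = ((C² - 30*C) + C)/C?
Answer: -21792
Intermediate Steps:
h(C) = (C² - 29*C)/C
((-1610 - 1021) + h((-4)³))*8 = ((-1610 - 1021) + (-29 + (-4)³))*8 = (-2631 + (-29 - 64))*8 = (-2631 - 93)*8 = -2724*8 = -21792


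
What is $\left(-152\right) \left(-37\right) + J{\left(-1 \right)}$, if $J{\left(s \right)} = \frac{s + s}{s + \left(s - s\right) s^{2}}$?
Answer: $5626$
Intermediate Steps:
$J{\left(s \right)} = 2$ ($J{\left(s \right)} = \frac{2 s}{s + 0 s^{2}} = \frac{2 s}{s + 0} = \frac{2 s}{s} = 2$)
$\left(-152\right) \left(-37\right) + J{\left(-1 \right)} = \left(-152\right) \left(-37\right) + 2 = 5624 + 2 = 5626$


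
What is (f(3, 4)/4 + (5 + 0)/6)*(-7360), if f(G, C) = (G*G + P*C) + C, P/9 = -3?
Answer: 506000/3 ≈ 1.6867e+5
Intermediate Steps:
P = -27 (P = 9*(-3) = -27)
f(G, C) = G**2 - 26*C (f(G, C) = (G*G - 27*C) + C = (G**2 - 27*C) + C = G**2 - 26*C)
(f(3, 4)/4 + (5 + 0)/6)*(-7360) = ((3**2 - 26*4)/4 + (5 + 0)/6)*(-7360) = ((9 - 104)*(1/4) + 5*(1/6))*(-7360) = (-95*1/4 + 5/6)*(-7360) = (-95/4 + 5/6)*(-7360) = -275/12*(-7360) = 506000/3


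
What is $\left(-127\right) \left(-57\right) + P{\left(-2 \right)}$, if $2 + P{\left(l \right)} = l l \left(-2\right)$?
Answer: $7229$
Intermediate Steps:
$P{\left(l \right)} = -2 - 2 l^{2}$ ($P{\left(l \right)} = -2 + l l \left(-2\right) = -2 + l^{2} \left(-2\right) = -2 - 2 l^{2}$)
$\left(-127\right) \left(-57\right) + P{\left(-2 \right)} = \left(-127\right) \left(-57\right) - \left(2 + 2 \left(-2\right)^{2}\right) = 7239 - 10 = 7229$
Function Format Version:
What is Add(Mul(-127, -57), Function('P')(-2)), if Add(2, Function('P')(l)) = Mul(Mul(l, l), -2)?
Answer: 7229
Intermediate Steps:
Function('P')(l) = Add(-2, Mul(-2, Pow(l, 2))) (Function('P')(l) = Add(-2, Mul(Mul(l, l), -2)) = Add(-2, Mul(Pow(l, 2), -2)) = Add(-2, Mul(-2, Pow(l, 2))))
Add(Mul(-127, -57), Function('P')(-2)) = Add(Mul(-127, -57), Add(-2, Mul(-2, Pow(-2, 2)))) = Add(7239, Add(-2, Mul(-2, 4))) = Add(7239, Add(-2, -8)) = Add(7239, -10) = 7229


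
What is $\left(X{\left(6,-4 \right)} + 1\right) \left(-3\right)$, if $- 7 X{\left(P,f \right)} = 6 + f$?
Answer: $- \frac{15}{7} \approx -2.1429$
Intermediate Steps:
$X{\left(P,f \right)} = - \frac{6}{7} - \frac{f}{7}$ ($X{\left(P,f \right)} = - \frac{6 + f}{7} = - \frac{6}{7} - \frac{f}{7}$)
$\left(X{\left(6,-4 \right)} + 1\right) \left(-3\right) = \left(\left(- \frac{6}{7} - - \frac{4}{7}\right) + 1\right) \left(-3\right) = \left(\left(- \frac{6}{7} + \frac{4}{7}\right) + 1\right) \left(-3\right) = \left(- \frac{2}{7} + 1\right) \left(-3\right) = \frac{5}{7} \left(-3\right) = - \frac{15}{7}$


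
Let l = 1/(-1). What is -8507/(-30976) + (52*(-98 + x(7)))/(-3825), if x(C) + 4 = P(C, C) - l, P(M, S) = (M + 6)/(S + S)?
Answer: 452035567/276460800 ≈ 1.6351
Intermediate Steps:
P(M, S) = (6 + M)/(2*S) (P(M, S) = (6 + M)/((2*S)) = (6 + M)*(1/(2*S)) = (6 + M)/(2*S))
l = -1
x(C) = -3 + (6 + C)/(2*C) (x(C) = -4 + ((6 + C)/(2*C) - 1*(-1)) = -4 + ((6 + C)/(2*C) + 1) = -4 + (1 + (6 + C)/(2*C)) = -3 + (6 + C)/(2*C))
-8507/(-30976) + (52*(-98 + x(7)))/(-3825) = -8507/(-30976) + (52*(-98 + (-5/2 + 3/7)))/(-3825) = -8507*(-1/30976) + (52*(-98 + (-5/2 + 3*(1/7))))*(-1/3825) = 8507/30976 + (52*(-98 + (-5/2 + 3/7)))*(-1/3825) = 8507/30976 + (52*(-98 - 29/14))*(-1/3825) = 8507/30976 + (52*(-1401/14))*(-1/3825) = 8507/30976 - 36426/7*(-1/3825) = 8507/30976 + 12142/8925 = 452035567/276460800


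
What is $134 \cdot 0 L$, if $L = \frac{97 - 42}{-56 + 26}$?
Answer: $0$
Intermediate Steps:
$L = - \frac{11}{6}$ ($L = \frac{55}{-30} = 55 \left(- \frac{1}{30}\right) = - \frac{11}{6} \approx -1.8333$)
$134 \cdot 0 L = 134 \cdot 0 \left(- \frac{11}{6}\right) = 0 \left(- \frac{11}{6}\right) = 0$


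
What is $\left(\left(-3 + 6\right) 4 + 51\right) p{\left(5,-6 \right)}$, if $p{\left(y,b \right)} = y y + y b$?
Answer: $-315$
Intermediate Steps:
$p{\left(y,b \right)} = y^{2} + b y$
$\left(\left(-3 + 6\right) 4 + 51\right) p{\left(5,-6 \right)} = \left(\left(-3 + 6\right) 4 + 51\right) 5 \left(-6 + 5\right) = \left(3 \cdot 4 + 51\right) 5 \left(-1\right) = \left(12 + 51\right) \left(-5\right) = 63 \left(-5\right) = -315$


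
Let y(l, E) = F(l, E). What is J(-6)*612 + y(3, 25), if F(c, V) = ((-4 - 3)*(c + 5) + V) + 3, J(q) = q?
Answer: -3700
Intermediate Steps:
F(c, V) = -32 + V - 7*c (F(c, V) = (-7*(5 + c) + V) + 3 = ((-35 - 7*c) + V) + 3 = (-35 + V - 7*c) + 3 = -32 + V - 7*c)
y(l, E) = -32 + E - 7*l
J(-6)*612 + y(3, 25) = -6*612 + (-32 + 25 - 7*3) = -3672 + (-32 + 25 - 21) = -3672 - 28 = -3700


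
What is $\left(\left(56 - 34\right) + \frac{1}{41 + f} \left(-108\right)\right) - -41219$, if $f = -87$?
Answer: $\frac{948597}{23} \approx 41243.0$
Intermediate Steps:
$\left(\left(56 - 34\right) + \frac{1}{41 + f} \left(-108\right)\right) - -41219 = \left(\left(56 - 34\right) + \frac{1}{41 - 87} \left(-108\right)\right) - -41219 = \left(\left(56 - 34\right) + \frac{1}{-46} \left(-108\right)\right) + 41219 = \left(22 - - \frac{54}{23}\right) + 41219 = \left(22 + \frac{54}{23}\right) + 41219 = \frac{560}{23} + 41219 = \frac{948597}{23}$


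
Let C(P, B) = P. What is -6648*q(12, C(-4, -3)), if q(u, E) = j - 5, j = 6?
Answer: -6648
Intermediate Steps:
q(u, E) = 1 (q(u, E) = 6 - 5 = 1)
-6648*q(12, C(-4, -3)) = -6648*1 = -6648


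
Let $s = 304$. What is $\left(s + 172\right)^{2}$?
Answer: $226576$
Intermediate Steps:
$\left(s + 172\right)^{2} = \left(304 + 172\right)^{2} = 476^{2} = 226576$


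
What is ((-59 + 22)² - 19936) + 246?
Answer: -18321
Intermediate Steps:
((-59 + 22)² - 19936) + 246 = ((-37)² - 19936) + 246 = (1369 - 19936) + 246 = -18567 + 246 = -18321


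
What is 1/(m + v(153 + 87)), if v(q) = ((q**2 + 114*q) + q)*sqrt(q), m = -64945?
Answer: 12989/347590349395 + 13632*sqrt(15)/69518069879 ≈ 7.9683e-7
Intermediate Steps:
v(q) = sqrt(q)*(q**2 + 115*q) (v(q) = (q**2 + 115*q)*sqrt(q) = sqrt(q)*(q**2 + 115*q))
1/(m + v(153 + 87)) = 1/(-64945 + (153 + 87)**(3/2)*(115 + (153 + 87))) = 1/(-64945 + 240**(3/2)*(115 + 240)) = 1/(-64945 + (960*sqrt(15))*355) = 1/(-64945 + 340800*sqrt(15))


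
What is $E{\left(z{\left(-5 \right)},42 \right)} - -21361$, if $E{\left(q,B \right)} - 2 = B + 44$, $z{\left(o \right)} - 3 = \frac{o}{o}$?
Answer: $21449$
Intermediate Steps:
$z{\left(o \right)} = 4$ ($z{\left(o \right)} = 3 + \frac{o}{o} = 3 + 1 = 4$)
$E{\left(q,B \right)} = 46 + B$ ($E{\left(q,B \right)} = 2 + \left(B + 44\right) = 2 + \left(44 + B\right) = 46 + B$)
$E{\left(z{\left(-5 \right)},42 \right)} - -21361 = \left(46 + 42\right) - -21361 = 88 + 21361 = 21449$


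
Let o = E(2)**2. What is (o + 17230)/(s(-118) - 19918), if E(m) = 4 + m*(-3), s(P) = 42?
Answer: -8617/9938 ≈ -0.86708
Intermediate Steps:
E(m) = 4 - 3*m
o = 4 (o = (4 - 3*2)**2 = (4 - 6)**2 = (-2)**2 = 4)
(o + 17230)/(s(-118) - 19918) = (4 + 17230)/(42 - 19918) = 17234/(-19876) = 17234*(-1/19876) = -8617/9938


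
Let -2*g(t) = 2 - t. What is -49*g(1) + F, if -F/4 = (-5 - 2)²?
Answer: -343/2 ≈ -171.50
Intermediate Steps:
g(t) = -1 + t/2 (g(t) = -(2 - t)/2 = -1 + t/2)
F = -196 (F = -4*(-5 - 2)² = -4*(-7)² = -4*49 = -196)
-49*g(1) + F = -49*(-1 + (½)*1) - 196 = -49*(-1 + ½) - 196 = -49*(-½) - 196 = 49/2 - 196 = -343/2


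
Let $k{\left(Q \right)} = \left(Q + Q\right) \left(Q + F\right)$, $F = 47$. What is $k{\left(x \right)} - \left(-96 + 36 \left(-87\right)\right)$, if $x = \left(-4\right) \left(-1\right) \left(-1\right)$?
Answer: $2884$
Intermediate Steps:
$x = -4$ ($x = 4 \left(-1\right) = -4$)
$k{\left(Q \right)} = 2 Q \left(47 + Q\right)$ ($k{\left(Q \right)} = \left(Q + Q\right) \left(Q + 47\right) = 2 Q \left(47 + Q\right)$)
$k{\left(x \right)} - \left(-96 + 36 \left(-87\right)\right) = 2 \left(-4\right) \left(47 - 4\right) - \left(-96 + 36 \left(-87\right)\right) = 2 \left(-4\right) 43 - \left(-96 - 3132\right) = -344 - -3228 = -344 + 3228 = 2884$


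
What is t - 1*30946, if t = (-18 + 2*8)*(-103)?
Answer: -30740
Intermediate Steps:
t = 206 (t = (-18 + 16)*(-103) = -2*(-103) = 206)
t - 1*30946 = 206 - 1*30946 = 206 - 30946 = -30740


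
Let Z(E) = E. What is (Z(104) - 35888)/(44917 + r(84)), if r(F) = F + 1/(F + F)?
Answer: -6011712/7560169 ≈ -0.79518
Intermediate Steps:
r(F) = F + 1/(2*F)
(Z(104) - 35888)/(44917 + r(84)) = (104 - 35888)/(44917 + (84 + (1/2)/84)) = -35784/(44917 + (84 + (1/2)*(1/84))) = -35784/(44917 + (84 + 1/168)) = -35784/(44917 + 14113/168) = -35784/7560169/168 = -35784*168/7560169 = -6011712/7560169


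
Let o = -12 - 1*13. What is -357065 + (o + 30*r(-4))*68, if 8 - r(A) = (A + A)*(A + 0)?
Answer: -407725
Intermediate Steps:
r(A) = 8 - 2*A**2 (r(A) = 8 - (A + A)*(A + 0) = 8 - 2*A*A = 8 - 2*A**2)
o = -25 (o = -12 - 13 = -25)
-357065 + (o + 30*r(-4))*68 = -357065 + (-25 + 30*(8 - 2*(-4)**2))*68 = -357065 + (-25 + 30*(8 - 2*16))*68 = -357065 + (-25 + 30*(8 - 32))*68 = -357065 + (-25 + 30*(-24))*68 = -357065 + (-25 - 720)*68 = -357065 - 745*68 = -357065 - 50660 = -407725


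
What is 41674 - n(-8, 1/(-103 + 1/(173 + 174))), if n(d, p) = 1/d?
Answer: 333393/8 ≈ 41674.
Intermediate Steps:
41674 - n(-8, 1/(-103 + 1/(173 + 174))) = 41674 - 1/(-8) = 41674 - 1*(-1/8) = 41674 + 1/8 = 333393/8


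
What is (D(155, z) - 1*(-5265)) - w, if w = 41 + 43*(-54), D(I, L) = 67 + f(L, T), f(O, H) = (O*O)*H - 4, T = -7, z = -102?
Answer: -65219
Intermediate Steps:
f(O, H) = -4 + H*O² (f(O, H) = O²*H - 4 = H*O² - 4 = -4 + H*O²)
D(I, L) = 63 - 7*L² (D(I, L) = 67 + (-4 - 7*L²) = 63 - 7*L²)
w = -2281 (w = 41 - 2322 = -2281)
(D(155, z) - 1*(-5265)) - w = ((63 - 7*(-102)²) - 1*(-5265)) - 1*(-2281) = ((63 - 7*10404) + 5265) + 2281 = ((63 - 72828) + 5265) + 2281 = (-72765 + 5265) + 2281 = -67500 + 2281 = -65219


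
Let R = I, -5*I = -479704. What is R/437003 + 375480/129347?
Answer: 882477705488/282625135205 ≈ 3.1224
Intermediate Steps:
I = 479704/5 (I = -1/5*(-479704) = 479704/5 ≈ 95941.)
R = 479704/5 ≈ 95941.
R/437003 + 375480/129347 = (479704/5)/437003 + 375480/129347 = (479704/5)*(1/437003) + 375480*(1/129347) = 479704/2185015 + 375480/129347 = 882477705488/282625135205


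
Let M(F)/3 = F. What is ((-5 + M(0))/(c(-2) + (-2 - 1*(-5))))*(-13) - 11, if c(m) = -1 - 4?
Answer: -87/2 ≈ -43.500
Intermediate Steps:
M(F) = 3*F
c(m) = -5
((-5 + M(0))/(c(-2) + (-2 - 1*(-5))))*(-13) - 11 = ((-5 + 3*0)/(-5 + (-2 - 1*(-5))))*(-13) - 11 = ((-5 + 0)/(-5 + (-2 + 5)))*(-13) - 11 = -5/(-5 + 3)*(-13) - 11 = -5/(-2)*(-13) - 11 = -5*(-½)*(-13) - 11 = (5/2)*(-13) - 11 = -65/2 - 11 = -87/2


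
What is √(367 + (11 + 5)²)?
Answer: √623 ≈ 24.960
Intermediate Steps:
√(367 + (11 + 5)²) = √(367 + 16²) = √(367 + 256) = √623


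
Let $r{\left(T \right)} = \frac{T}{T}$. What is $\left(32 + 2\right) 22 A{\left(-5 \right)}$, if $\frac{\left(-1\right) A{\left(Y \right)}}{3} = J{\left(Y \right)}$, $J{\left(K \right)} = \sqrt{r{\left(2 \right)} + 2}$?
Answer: $- 2244 \sqrt{3} \approx -3886.7$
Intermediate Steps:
$r{\left(T \right)} = 1$
$J{\left(K \right)} = \sqrt{3}$ ($J{\left(K \right)} = \sqrt{1 + 2} = \sqrt{3}$)
$A{\left(Y \right)} = - 3 \sqrt{3}$
$\left(32 + 2\right) 22 A{\left(-5 \right)} = \left(32 + 2\right) 22 \left(- 3 \sqrt{3}\right) = 34 \cdot 22 \left(- 3 \sqrt{3}\right) = 748 \left(- 3 \sqrt{3}\right) = - 2244 \sqrt{3}$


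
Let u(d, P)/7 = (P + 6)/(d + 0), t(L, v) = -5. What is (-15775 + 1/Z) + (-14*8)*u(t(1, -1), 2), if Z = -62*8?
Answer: -36011093/2480 ≈ -14521.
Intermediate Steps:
u(d, P) = 7*(6 + P)/d (u(d, P) = 7*((P + 6)/(d + 0)) = 7*((6 + P)/d) = 7*(6 + P)/d)
Z = -496
(-15775 + 1/Z) + (-14*8)*u(t(1, -1), 2) = (-15775 + 1/(-496)) + (-14*8)*(7*(6 + 2)/(-5)) = (-15775 - 1/496) - 784*(-1)*8/5 = -7824401/496 - 112*(-56/5) = -7824401/496 + 6272/5 = -36011093/2480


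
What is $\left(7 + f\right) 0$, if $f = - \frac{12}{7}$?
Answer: $0$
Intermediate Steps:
$f = - \frac{12}{7}$ ($f = \left(-12\right) \frac{1}{7} = - \frac{12}{7} \approx -1.7143$)
$\left(7 + f\right) 0 = \left(7 - \frac{12}{7}\right) 0 = \frac{37}{7} \cdot 0 = 0$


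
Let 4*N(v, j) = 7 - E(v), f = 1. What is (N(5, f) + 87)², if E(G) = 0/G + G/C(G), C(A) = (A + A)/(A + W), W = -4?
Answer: 502681/64 ≈ 7854.4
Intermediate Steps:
C(A) = 2*A/(-4 + A) (C(A) = (A + A)/(A - 4) = (2*A)/(-4 + A) = 2*A/(-4 + A))
E(G) = -2 + G/2 (E(G) = 0/G + G/((2*G/(-4 + G))) = 0 + G*((-4 + G)/(2*G)) = 0 + (-2 + G/2) = -2 + G/2)
N(v, j) = 9/4 - v/8 (N(v, j) = (7 - (-2 + v/2))/4 = (7 + (2 - v/2))/4 = (9 - v/2)/4 = 9/4 - v/8)
(N(5, f) + 87)² = ((9/4 - ⅛*5) + 87)² = ((9/4 - 5/8) + 87)² = (13/8 + 87)² = (709/8)² = 502681/64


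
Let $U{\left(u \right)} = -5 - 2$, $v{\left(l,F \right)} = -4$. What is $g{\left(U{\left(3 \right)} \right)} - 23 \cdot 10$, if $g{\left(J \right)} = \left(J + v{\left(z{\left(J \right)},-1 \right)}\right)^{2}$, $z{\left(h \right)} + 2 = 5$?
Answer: $-109$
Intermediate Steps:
$z{\left(h \right)} = 3$ ($z{\left(h \right)} = -2 + 5 = 3$)
$U{\left(u \right)} = -7$ ($U{\left(u \right)} = -5 - 2 = -7$)
$g{\left(J \right)} = \left(-4 + J\right)^{2}$ ($g{\left(J \right)} = \left(J - 4\right)^{2} = \left(-4 + J\right)^{2}$)
$g{\left(U{\left(3 \right)} \right)} - 23 \cdot 10 = \left(-4 - 7\right)^{2} - 23 \cdot 10 = \left(-11\right)^{2} - 230 = 121 - 230 = -109$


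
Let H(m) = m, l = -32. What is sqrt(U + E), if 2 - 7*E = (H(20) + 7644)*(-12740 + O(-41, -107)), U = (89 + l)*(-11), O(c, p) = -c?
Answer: sqrt(681245243)/7 ≈ 3728.7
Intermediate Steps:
U = -627 (U = (89 - 32)*(-11) = 57*(-11) = -627)
E = 97325138/7 (E = 2/7 - (20 + 7644)*(-12740 - 1*(-41))/7 = 2/7 - 7664*(-12740 + 41)/7 = 2/7 - 7664*(-12699)/7 = 2/7 - 1/7*(-97325136) = 2/7 + 97325136/7 = 97325138/7 ≈ 1.3904e+7)
sqrt(U + E) = sqrt(-627 + 97325138/7) = sqrt(97320749/7) = sqrt(681245243)/7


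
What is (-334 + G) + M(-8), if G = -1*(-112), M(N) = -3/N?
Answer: -1773/8 ≈ -221.63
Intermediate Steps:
G = 112
(-334 + G) + M(-8) = (-334 + 112) - 3/(-8) = -222 - 3*(-⅛) = -222 + 3/8 = -1773/8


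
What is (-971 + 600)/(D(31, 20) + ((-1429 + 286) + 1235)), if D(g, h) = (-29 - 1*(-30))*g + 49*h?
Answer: -371/1103 ≈ -0.33636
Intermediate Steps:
D(g, h) = g + 49*h (D(g, h) = (-29 + 30)*g + 49*h = 1*g + 49*h = g + 49*h)
(-971 + 600)/(D(31, 20) + ((-1429 + 286) + 1235)) = (-971 + 600)/((31 + 49*20) + ((-1429 + 286) + 1235)) = -371/((31 + 980) + (-1143 + 1235)) = -371/(1011 + 92) = -371/1103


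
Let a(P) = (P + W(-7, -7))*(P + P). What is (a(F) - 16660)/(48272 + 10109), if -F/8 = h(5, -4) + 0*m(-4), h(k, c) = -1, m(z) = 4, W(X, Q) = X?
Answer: -16644/58381 ≈ -0.28509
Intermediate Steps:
F = 8 (F = -8*(-1 + 0*4) = -8*(-1 + 0) = -8*(-1) = 8)
a(P) = 2*P*(-7 + P) (a(P) = (P - 7)*(P + P) = (-7 + P)*(2*P) = 2*P*(-7 + P))
(a(F) - 16660)/(48272 + 10109) = (2*8*(-7 + 8) - 16660)/(48272 + 10109) = (2*8*1 - 16660)/58381 = (16 - 16660)*(1/58381) = -16644*1/58381 = -16644/58381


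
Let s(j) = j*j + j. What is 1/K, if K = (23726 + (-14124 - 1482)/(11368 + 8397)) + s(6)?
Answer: 19765/469758914 ≈ 4.2075e-5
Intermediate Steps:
s(j) = j + j² (s(j) = j² + j = j + j²)
K = 469758914/19765 (K = (23726 + (-14124 - 1482)/(11368 + 8397)) + 6*(1 + 6) = (23726 - 15606/19765) + 6*7 = (23726 - 15606*1/19765) + 42 = (23726 - 15606/19765) + 42 = 468928784/19765 + 42 = 469758914/19765 ≈ 23767.)
1/K = 1/(469758914/19765) = 19765/469758914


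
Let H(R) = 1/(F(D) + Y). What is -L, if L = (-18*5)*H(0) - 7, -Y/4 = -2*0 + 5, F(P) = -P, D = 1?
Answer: 19/7 ≈ 2.7143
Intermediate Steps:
Y = -20 (Y = -4*(-2*0 + 5) = -4*(0 + 5) = -4*5 = -20)
H(R) = -1/21 (H(R) = 1/(-1*1 - 20) = 1/(-1 - 20) = 1/(-21) = -1/21)
L = -19/7 (L = -18*5*(-1/21) - 7 = -90*(-1/21) - 7 = 30/7 - 7 = -19/7 ≈ -2.7143)
-L = -1*(-19/7) = 19/7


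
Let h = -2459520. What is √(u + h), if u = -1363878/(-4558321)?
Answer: 57*I*√15729336545917018/4558321 ≈ 1568.3*I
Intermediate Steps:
u = 1363878/4558321 (u = -1363878*(-1/4558321) = 1363878/4558321 ≈ 0.29921)
√(u + h) = √(1363878/4558321 - 2459520) = √(-11211280302042/4558321) = 57*I*√15729336545917018/4558321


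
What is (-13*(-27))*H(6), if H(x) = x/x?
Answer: 351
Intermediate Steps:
H(x) = 1
(-13*(-27))*H(6) = -13*(-27)*1 = 351*1 = 351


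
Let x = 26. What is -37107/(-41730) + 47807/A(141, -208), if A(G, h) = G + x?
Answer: 667060993/2322970 ≈ 287.16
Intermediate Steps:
A(G, h) = 26 + G (A(G, h) = G + 26 = 26 + G)
-37107/(-41730) + 47807/A(141, -208) = -37107/(-41730) + 47807/(26 + 141) = -37107*(-1/41730) + 47807/167 = 12369/13910 + 47807*(1/167) = 12369/13910 + 47807/167 = 667060993/2322970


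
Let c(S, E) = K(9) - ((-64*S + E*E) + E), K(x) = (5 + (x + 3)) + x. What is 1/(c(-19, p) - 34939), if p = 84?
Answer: -1/43269 ≈ -2.3111e-5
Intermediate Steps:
K(x) = 8 + 2*x (K(x) = (5 + (3 + x)) + x = (8 + x) + x = 8 + 2*x)
c(S, E) = 26 - E - E² + 64*S (c(S, E) = (8 + 2*9) - ((-64*S + E*E) + E) = (8 + 18) - ((-64*S + E²) + E) = 26 - ((E² - 64*S) + E) = 26 - (E + E² - 64*S) = 26 + (-E - E² + 64*S) = 26 - E - E² + 64*S)
1/(c(-19, p) - 34939) = 1/((26 - 1*84 - 1*84² + 64*(-19)) - 34939) = 1/((26 - 84 - 1*7056 - 1216) - 34939) = 1/((26 - 84 - 7056 - 1216) - 34939) = 1/(-8330 - 34939) = 1/(-43269) = -1/43269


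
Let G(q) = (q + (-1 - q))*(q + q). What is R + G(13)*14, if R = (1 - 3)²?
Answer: -360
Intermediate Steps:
R = 4 (R = (-2)² = 4)
G(q) = -2*q
R + G(13)*14 = 4 - 2*13*14 = 4 - 26*14 = 4 - 364 = -360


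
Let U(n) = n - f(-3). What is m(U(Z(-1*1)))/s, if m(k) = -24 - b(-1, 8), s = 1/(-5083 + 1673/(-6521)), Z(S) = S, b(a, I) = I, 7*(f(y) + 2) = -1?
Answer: 1060733312/6521 ≈ 1.6266e+5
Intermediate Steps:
f(y) = -15/7 (f(y) = -2 + (⅐)*(-1) = -2 - ⅐ = -15/7)
U(n) = 15/7 + n (U(n) = n - 1*(-15/7) = n + 15/7 = 15/7 + n)
s = -6521/33147916 (s = 1/(-5083 + 1673*(-1/6521)) = 1/(-5083 - 1673/6521) = 1/(-33147916/6521) = -6521/33147916 ≈ -0.00019672)
m(k) = -32 (m(k) = -24 - 1*8 = -24 - 8 = -32)
m(U(Z(-1*1)))/s = -32/(-6521/33147916) = -32*(-33147916/6521) = 1060733312/6521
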